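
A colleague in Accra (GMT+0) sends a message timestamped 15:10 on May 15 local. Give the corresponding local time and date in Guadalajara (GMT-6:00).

09:10 on May 15

Accra is UTC+0 so that is 15:10 UTC.
Guadalajara is UTC−6:00: 15:10 − 6:00 = 09:10 on May 15.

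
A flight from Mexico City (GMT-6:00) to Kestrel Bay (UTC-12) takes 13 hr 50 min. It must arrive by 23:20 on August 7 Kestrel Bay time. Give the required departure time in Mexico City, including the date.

15:30 on August 7

Target arrival in UTC: 23:20 + 12:00 = 11:20 on Aug 8.
Subtract 13 hours 50 minutes → departure 21:30 UTC on Aug 7.
Mexico City is UTC−6:00: 21:30 − 6:00 = 15:30 on Aug 7.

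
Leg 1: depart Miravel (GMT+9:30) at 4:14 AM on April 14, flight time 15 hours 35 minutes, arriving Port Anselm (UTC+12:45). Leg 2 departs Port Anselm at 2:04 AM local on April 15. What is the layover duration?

3 hours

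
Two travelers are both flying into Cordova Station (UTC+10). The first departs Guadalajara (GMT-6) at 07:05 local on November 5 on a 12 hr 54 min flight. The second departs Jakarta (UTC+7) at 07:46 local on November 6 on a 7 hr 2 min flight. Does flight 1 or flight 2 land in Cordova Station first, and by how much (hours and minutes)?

the first, by 5 hours 49 minutes

Flight 1 in UTC: 07:05 + 6:00 = 13:05 on Nov 5.
+12 hours 54 minutes → arrive 01:59 UTC on Nov 6.
Flight 2 in UTC: 07:46 − 7:00 = 00:46 on Nov 6.
+7 hours 2 minutes → arrive 07:48 UTC on Nov 6.
Flight 1 lands earlier by 5 hours 49 minutes.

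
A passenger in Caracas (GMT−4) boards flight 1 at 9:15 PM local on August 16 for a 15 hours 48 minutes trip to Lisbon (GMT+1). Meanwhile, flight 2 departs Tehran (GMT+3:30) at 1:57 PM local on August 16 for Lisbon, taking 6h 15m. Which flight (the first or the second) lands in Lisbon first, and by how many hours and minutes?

Flight 1 in UTC: 9:15 PM + 4:00 = 1:15 AM on Aug 17.
+15 hours 48 minutes → arrive 5:03 PM UTC on Aug 17.
Flight 2 in UTC: 1:57 PM − 3:30 = 10:27 AM on Aug 16.
+6 hours and 15 minutes → arrive 4:42 PM UTC on Aug 16.
Flight 2 lands earlier by 24 hours 21 minutes.

the second, by 24 hours 21 minutes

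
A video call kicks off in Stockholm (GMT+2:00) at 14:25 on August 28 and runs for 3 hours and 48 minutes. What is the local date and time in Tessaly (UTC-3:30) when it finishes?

Convert start to UTC: 14:25 − 2:00 = 12:25 UTC on Aug 28.
Add 3 hours 48 minutes duration → 16:13 UTC.
Tessaly is UTC−3:30, so local end time = 16:13 − 3:30 = 12:43 on Aug 28.

12:43 on Aug 28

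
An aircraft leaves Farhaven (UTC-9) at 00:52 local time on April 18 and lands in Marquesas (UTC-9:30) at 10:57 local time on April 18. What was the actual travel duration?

10 hours 35 minutes

Departure in UTC: 00:52 + 9:00 = 09:52 on Apr 18.
Arrival in UTC: 10:57 + 9:30 = 20:27 on Apr 18.
Elapsed = 20:27 − 09:52 = 10 hours 35 minutes.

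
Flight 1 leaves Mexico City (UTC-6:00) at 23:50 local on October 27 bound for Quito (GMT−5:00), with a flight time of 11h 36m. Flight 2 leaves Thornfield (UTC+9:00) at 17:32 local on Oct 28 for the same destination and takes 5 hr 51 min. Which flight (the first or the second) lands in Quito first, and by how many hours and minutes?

the second, by 3 hours 3 minutes

Flight 1 in UTC: 23:50 + 6:00 = 05:50 on Oct 28.
+11 hours and 36 minutes → arrive 17:26 UTC on Oct 28.
Flight 2 in UTC: 17:32 − 9:00 = 08:32 on Oct 28.
+5 hours 51 minutes → arrive 14:23 UTC on Oct 28.
Flight 2 lands earlier by 3 hours 3 minutes.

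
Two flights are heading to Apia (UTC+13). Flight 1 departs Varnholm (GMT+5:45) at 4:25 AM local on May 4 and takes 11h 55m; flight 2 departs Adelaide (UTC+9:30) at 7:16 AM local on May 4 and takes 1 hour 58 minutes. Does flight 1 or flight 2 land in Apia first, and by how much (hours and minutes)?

Flight 1 in UTC: 4:25 AM − 5:45 = 10:40 PM on May 3.
+11 hours and 55 minutes → arrive 10:35 AM UTC on May 4.
Flight 2 in UTC: 7:16 AM − 9:30 = 9:46 PM on May 3.
+1 hour 58 minutes → arrive 11:44 PM UTC on May 3.
Flight 2 lands earlier by 10 hours 51 minutes.

the second, by 10 hours 51 minutes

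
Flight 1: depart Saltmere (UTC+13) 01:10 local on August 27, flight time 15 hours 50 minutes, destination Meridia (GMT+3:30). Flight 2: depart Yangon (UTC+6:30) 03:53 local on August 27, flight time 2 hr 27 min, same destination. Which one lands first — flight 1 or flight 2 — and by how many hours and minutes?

Flight 1 in UTC: 01:10 − 13:00 = 12:10 on Aug 26.
+15 hours 50 minutes → arrive 04:00 UTC on Aug 27.
Flight 2 in UTC: 03:53 − 6:30 = 21:23 on Aug 26.
+2 hours 27 minutes → arrive 23:50 UTC on Aug 26.
Flight 2 lands earlier by 4 hours 10 minutes.

the second, by 4 hours 10 minutes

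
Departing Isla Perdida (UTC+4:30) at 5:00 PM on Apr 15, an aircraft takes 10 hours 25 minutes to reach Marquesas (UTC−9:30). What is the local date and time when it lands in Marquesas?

1:25 PM on Apr 15

Marquesas is 14:00 behind Isla Perdida.
After 10 hours 25 minutes it is 3:25 AM (Apr 16) in Isla Perdida.
Shift by the zone difference: 3:25 AM − 14:00 = 1:25 PM on Apr 15 in Marquesas.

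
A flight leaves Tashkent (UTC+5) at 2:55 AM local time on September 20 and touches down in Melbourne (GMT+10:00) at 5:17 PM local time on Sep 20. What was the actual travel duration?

9 hours 22 minutes

Melbourne is 5:00 ahead of Tashkent.
Clock-face elapsed time (ignoring zones) is 14 hours 22 minutes.
Actual elapsed = 14 hours 22 minutes − 5:00 = 9 hours 22 minutes.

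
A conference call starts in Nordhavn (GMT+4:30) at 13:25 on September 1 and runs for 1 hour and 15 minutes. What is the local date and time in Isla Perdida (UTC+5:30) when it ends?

Isla Perdida is 1:00 ahead of Nordhavn.
After 1 hour and 15 minutes it is 14:40 in Nordhavn.
Shift by the zone difference: 14:40 + 1:00 = 15:40 on Sep 1 in Isla Perdida.

15:40 on September 1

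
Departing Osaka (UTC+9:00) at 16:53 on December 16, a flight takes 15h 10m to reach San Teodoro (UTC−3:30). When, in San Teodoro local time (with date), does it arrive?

Convert departure to UTC: 16:53 − 9:00 = 07:53 UTC on Dec 16.
Add 15 hours 10 minutes travel time → 23:03 UTC.
San Teodoro is UTC−3:30, so local arrival = 23:03 − 3:30 = 19:33 on Dec 16.

19:33 on December 16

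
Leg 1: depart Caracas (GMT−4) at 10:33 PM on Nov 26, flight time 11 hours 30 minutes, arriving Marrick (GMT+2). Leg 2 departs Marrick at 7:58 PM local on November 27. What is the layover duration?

3 hours 55 minutes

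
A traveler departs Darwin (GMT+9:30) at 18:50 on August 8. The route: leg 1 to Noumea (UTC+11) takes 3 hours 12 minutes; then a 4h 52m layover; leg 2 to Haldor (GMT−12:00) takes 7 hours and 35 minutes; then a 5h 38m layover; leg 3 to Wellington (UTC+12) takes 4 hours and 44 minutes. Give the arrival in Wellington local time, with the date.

23:21 on August 9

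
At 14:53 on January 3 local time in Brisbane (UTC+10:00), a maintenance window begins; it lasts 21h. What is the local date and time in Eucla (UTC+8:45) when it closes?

Eucla is 1:15 behind Brisbane.
After 21 hours it is 11:53 (Jan 4) in Brisbane.
Shift by the zone difference: 11:53 − 1:15 = 10:38 on Jan 4 in Eucla.

10:38 on January 4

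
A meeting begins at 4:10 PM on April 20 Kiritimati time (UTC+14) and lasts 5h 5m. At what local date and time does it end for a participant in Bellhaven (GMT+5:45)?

Bellhaven is 8:15 behind Kiritimati.
After 5 hours 5 minutes it is 9:15 PM in Kiritimati.
Shift by the zone difference: 9:15 PM − 8:15 = 1:00 PM on Apr 20 in Bellhaven.

1:00 PM on April 20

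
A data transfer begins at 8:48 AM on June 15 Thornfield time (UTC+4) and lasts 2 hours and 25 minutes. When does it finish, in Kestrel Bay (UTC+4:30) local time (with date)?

Convert start to UTC: 8:48 AM − 4:00 = 4:48 AM UTC on Jun 15.
Add 2 hours and 25 minutes duration → 7:13 AM UTC.
Kestrel Bay is UTC+4:30, so local end time = 7:13 AM + 4:30 = 11:43 AM on Jun 15.

11:43 AM on June 15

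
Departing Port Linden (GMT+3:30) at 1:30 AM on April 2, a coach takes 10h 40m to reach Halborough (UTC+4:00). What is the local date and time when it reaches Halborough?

Convert departure to UTC: 1:30 AM − 3:30 = 10:00 PM UTC on Apr 1.
Add 10 hours 40 minutes travel time → 8:40 AM UTC (Apr 2).
Halborough is UTC+4:00, so local arrival = 8:40 AM + 4:00 = 12:40 PM on Apr 2.

12:40 PM on April 2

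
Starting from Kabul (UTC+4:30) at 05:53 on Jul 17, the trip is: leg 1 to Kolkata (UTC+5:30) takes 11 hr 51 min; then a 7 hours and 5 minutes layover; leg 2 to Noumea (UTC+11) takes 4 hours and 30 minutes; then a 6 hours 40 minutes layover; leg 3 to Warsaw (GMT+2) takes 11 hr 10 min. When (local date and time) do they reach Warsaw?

20:39 on July 18

Convert departure to UTC: 05:53 − 4:30 = 01:23 UTC on Jul 17.
Add 11 hours 51 minutes leg 1 → 13:14 UTC.
Add 7 hours 5 minutes layover in Kolkata → 20:19 UTC.
Add 4 hours and 30 minutes leg 2 → 00:49 UTC (Jul 18).
Add 6 hours 40 minutes layover in Noumea → 07:29 UTC.
Add 11 hours and 10 minutes leg 3 → 18:39 UTC.
Warsaw is UTC+2:00, so local arrival = 18:39 + 2:00 = 20:39 on Jul 18.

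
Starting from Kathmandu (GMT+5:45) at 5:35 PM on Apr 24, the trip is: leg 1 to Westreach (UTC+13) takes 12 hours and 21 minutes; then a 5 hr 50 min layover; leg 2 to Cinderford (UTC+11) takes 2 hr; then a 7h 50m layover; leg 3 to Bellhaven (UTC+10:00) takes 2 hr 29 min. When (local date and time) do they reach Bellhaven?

4:20 AM on April 26

Convert departure to UTC: 5:35 PM − 5:45 = 11:50 AM UTC on Apr 24.
Add 12 hours and 21 minutes leg 1 → 12:11 AM UTC (Apr 25).
Add 5 hours 50 minutes layover in Westreach → 6:01 AM UTC.
Add 2 hours leg 2 → 8:01 AM UTC.
Add 7 hours and 50 minutes layover in Cinderford → 3:51 PM UTC.
Add 2 hours and 29 minutes leg 3 → 6:20 PM UTC.
Bellhaven is UTC+10:00, so local arrival = 6:20 PM + 10:00 = 4:20 AM on Apr 26.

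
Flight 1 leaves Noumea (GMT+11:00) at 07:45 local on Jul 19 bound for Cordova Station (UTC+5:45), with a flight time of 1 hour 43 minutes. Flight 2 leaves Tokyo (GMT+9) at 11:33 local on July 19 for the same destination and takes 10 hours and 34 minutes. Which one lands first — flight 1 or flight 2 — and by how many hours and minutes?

the first, by 14 hours 39 minutes

Flight 1 in UTC: 07:45 − 11:00 = 20:45 on Jul 18.
+1 hour and 43 minutes → arrive 22:28 UTC on Jul 18.
Flight 2 in UTC: 11:33 − 9:00 = 02:33 on Jul 19.
+10 hours 34 minutes → arrive 13:07 UTC on Jul 19.
Flight 1 lands earlier by 14 hours 39 minutes.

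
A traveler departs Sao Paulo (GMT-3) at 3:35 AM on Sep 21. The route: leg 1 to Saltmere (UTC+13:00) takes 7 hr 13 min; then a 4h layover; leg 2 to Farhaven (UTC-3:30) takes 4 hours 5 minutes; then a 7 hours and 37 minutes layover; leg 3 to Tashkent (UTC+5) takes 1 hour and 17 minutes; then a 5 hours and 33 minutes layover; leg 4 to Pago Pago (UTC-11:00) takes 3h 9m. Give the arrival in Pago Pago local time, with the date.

4:29 AM on September 22

Convert departure to UTC: 3:35 AM + 3:00 = 6:35 AM UTC on Sep 21.
Add 7 hours and 13 minutes leg 1 → 1:48 PM UTC.
Add 4 hours layover in Saltmere → 5:48 PM UTC.
Add 4 hours 5 minutes leg 2 → 9:53 PM UTC.
Add 7 hours and 37 minutes layover in Farhaven → 5:30 AM UTC (Sep 22).
Add 1 hour and 17 minutes leg 3 → 6:47 AM UTC.
Add 5 hours and 33 minutes layover in Tashkent → 12:20 PM UTC.
Add 3 hours and 9 minutes leg 4 → 3:29 PM UTC.
Pago Pago is UTC−11:00, so local arrival = 3:29 PM − 11:00 = 4:29 AM on Sep 22.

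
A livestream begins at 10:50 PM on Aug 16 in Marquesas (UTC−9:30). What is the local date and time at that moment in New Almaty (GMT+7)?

3:20 PM on August 17

New Almaty is 16:30 ahead of Marquesas.
Shift by the zone difference: 10:50 PM + 16:30 = 3:20 PM on Aug 17 in New Almaty.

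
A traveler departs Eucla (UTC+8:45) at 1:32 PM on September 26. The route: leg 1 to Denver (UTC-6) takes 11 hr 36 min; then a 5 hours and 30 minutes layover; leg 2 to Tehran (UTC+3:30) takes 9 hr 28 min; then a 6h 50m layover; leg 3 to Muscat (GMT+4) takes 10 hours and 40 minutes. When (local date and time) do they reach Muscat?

Convert departure to UTC: 1:32 PM − 8:45 = 4:47 AM UTC on Sep 26.
Add 11 hours and 36 minutes leg 1 → 4:23 PM UTC.
Add 5 hours and 30 minutes layover in Denver → 9:53 PM UTC.
Add 9 hours and 28 minutes leg 2 → 7:21 AM UTC (Sep 27).
Add 6 hours 50 minutes layover in Tehran → 2:11 PM UTC.
Add 10 hours and 40 minutes leg 3 → 12:51 AM UTC (Sep 28).
Muscat is UTC+4:00, so local arrival = 12:51 AM + 4:00 = 4:51 AM on Sep 28.

4:51 AM on September 28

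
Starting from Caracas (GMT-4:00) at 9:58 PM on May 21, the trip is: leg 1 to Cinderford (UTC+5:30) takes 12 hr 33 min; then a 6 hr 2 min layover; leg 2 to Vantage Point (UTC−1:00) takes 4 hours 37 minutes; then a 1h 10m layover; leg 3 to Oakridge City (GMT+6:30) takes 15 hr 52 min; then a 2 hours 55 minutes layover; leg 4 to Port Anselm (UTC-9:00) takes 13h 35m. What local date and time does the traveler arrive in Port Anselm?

1:42 AM on May 24

Convert departure to UTC: 9:58 PM + 4:00 = 1:58 AM UTC on May 22.
Add 12 hours 33 minutes leg 1 → 2:31 PM UTC.
Add 6 hours and 2 minutes layover in Cinderford → 8:33 PM UTC.
Add 4 hours 37 minutes leg 2 → 1:10 AM UTC (May 23).
Add 1 hour 10 minutes layover in Vantage Point → 2:20 AM UTC.
Add 15 hours and 52 minutes leg 3 → 6:12 PM UTC.
Add 2 hours and 55 minutes layover in Oakridge City → 9:07 PM UTC.
Add 13 hours and 35 minutes leg 4 → 10:42 AM UTC (May 24).
Port Anselm is UTC−9:00, so local arrival = 10:42 AM − 9:00 = 1:42 AM on May 24.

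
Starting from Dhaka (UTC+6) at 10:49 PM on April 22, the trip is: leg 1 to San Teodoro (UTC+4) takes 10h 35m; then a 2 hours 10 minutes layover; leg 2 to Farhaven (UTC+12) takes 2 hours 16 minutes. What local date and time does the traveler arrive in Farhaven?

Convert departure to UTC: 10:49 PM − 6:00 = 4:49 PM UTC on Apr 22.
Add 10 hours and 35 minutes leg 1 → 3:24 AM UTC (Apr 23).
Add 2 hours 10 minutes layover in San Teodoro → 5:34 AM UTC.
Add 2 hours 16 minutes leg 2 → 7:50 AM UTC.
Farhaven is UTC+12:00, so local arrival = 7:50 AM + 12:00 = 7:50 PM on Apr 23.

7:50 PM on April 23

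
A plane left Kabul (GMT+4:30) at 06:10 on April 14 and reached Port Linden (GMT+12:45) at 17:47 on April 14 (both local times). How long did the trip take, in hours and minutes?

3 hours 22 minutes

Departure in UTC: 06:10 − 4:30 = 01:40 on Apr 14.
Arrival in UTC: 17:47 − 12:45 = 05:02 on Apr 14.
Elapsed = 05:02 − 01:40 = 3 hours 22 minutes.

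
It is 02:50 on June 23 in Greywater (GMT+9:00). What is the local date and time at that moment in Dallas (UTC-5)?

12:50 on Jun 22

Dallas is 14:00 behind Greywater.
Shift by the zone difference: 02:50 − 14:00 = 12:50 on Jun 22 in Dallas.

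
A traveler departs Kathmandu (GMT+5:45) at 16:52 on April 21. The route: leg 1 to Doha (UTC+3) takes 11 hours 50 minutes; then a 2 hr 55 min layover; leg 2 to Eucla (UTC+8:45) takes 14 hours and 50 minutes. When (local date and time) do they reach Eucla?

01:27 on April 23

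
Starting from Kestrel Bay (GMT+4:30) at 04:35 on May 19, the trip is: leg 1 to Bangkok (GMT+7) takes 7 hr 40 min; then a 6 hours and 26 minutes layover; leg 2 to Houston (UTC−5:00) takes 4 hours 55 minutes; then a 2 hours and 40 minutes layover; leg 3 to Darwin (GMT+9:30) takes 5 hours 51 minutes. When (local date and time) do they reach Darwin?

Convert departure to UTC: 04:35 − 4:30 = 00:05 UTC on May 19.
Add 7 hours and 40 minutes leg 1 → 07:45 UTC.
Add 6 hours 26 minutes layover in Bangkok → 14:11 UTC.
Add 4 hours and 55 minutes leg 2 → 19:06 UTC.
Add 2 hours and 40 minutes layover in Houston → 21:46 UTC.
Add 5 hours 51 minutes leg 3 → 03:37 UTC (May 20).
Darwin is UTC+9:30, so local arrival = 03:37 + 9:30 = 13:07 on May 20.

13:07 on May 20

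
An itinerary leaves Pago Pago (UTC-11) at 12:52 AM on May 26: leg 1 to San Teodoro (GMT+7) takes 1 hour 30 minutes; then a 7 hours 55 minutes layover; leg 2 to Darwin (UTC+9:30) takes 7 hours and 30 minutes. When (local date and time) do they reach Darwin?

Convert departure to UTC: 12:52 AM + 11:00 = 11:52 AM UTC on May 26.
Add 1 hour 30 minutes leg 1 → 1:22 PM UTC.
Add 7 hours 55 minutes layover in San Teodoro → 9:17 PM UTC.
Add 7 hours and 30 minutes leg 2 → 4:47 AM UTC (May 27).
Darwin is UTC+9:30, so local arrival = 4:47 AM + 9:30 = 2:17 PM on May 27.

2:17 PM on May 27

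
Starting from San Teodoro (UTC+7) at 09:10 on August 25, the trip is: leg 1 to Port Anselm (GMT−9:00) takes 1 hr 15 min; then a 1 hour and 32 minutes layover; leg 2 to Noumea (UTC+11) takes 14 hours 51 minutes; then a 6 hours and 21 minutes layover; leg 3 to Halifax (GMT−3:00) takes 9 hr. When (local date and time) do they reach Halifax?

Convert departure to UTC: 09:10 − 7:00 = 02:10 UTC on Aug 25.
Add 1 hour and 15 minutes leg 1 → 03:25 UTC.
Add 1 hour 32 minutes layover in Port Anselm → 04:57 UTC.
Add 14 hours 51 minutes leg 2 → 19:48 UTC.
Add 6 hours 21 minutes layover in Noumea → 02:09 UTC (Aug 26).
Add 9 hours leg 3 → 11:09 UTC.
Halifax is UTC−3:00, so local arrival = 11:09 − 3:00 = 08:09 on Aug 26.

08:09 on Aug 26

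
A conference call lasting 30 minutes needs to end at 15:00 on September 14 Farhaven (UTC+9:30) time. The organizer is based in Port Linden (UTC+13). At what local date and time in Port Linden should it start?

18:00 on September 14

Target end time in UTC: 15:00 − 9:30 = 05:30 on Sep 14.
Subtract 30 minutes → start 05:00 UTC on Sep 14.
Port Linden is UTC+13:00: 05:00 + 13:00 = 18:00 on Sep 14.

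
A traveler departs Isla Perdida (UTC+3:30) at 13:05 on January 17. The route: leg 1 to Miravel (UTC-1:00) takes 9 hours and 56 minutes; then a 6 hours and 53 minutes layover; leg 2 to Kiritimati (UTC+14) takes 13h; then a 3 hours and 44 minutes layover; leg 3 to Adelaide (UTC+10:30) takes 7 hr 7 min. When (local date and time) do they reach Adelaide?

12:45 on January 19

Convert departure to UTC: 13:05 − 3:30 = 09:35 UTC on Jan 17.
Add 9 hours and 56 minutes leg 1 → 19:31 UTC.
Add 6 hours 53 minutes layover in Miravel → 02:24 UTC (Jan 18).
Add 13 hours leg 2 → 15:24 UTC.
Add 3 hours 44 minutes layover in Kiritimati → 19:08 UTC.
Add 7 hours 7 minutes leg 3 → 02:15 UTC (Jan 19).
Adelaide is UTC+10:30, so local arrival = 02:15 + 10:30 = 12:45 on Jan 19.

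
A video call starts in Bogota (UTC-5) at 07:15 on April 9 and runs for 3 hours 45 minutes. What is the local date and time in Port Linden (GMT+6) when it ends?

22:00 on April 9

Port Linden is 11:00 ahead of Bogota.
After 3 hours and 45 minutes it is 11:00 in Bogota.
Shift by the zone difference: 11:00 + 11:00 = 22:00 on Apr 9 in Port Linden.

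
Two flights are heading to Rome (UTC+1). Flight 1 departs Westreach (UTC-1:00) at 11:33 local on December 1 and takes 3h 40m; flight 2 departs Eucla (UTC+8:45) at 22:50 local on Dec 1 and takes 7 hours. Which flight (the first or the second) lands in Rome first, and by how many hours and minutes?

Flight 1 in UTC: 11:33 + 1:00 = 12:33 on Dec 1.
+3 hours and 40 minutes → arrive 16:13 UTC on Dec 1.
Flight 2 in UTC: 22:50 − 8:45 = 14:05 on Dec 1.
+7 hours → arrive 21:05 UTC on Dec 1.
Flight 1 lands earlier by 4 hours 52 minutes.

the first, by 4 hours 52 minutes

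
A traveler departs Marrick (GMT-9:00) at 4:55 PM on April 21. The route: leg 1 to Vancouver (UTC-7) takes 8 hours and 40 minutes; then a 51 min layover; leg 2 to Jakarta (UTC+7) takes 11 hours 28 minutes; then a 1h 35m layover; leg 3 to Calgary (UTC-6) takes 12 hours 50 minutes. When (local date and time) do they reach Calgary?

7:19 AM on April 23

Convert departure to UTC: 4:55 PM + 9:00 = 1:55 AM UTC on Apr 22.
Add 8 hours and 40 minutes leg 1 → 10:35 AM UTC.
Add 51 minutes layover in Vancouver → 11:26 AM UTC.
Add 11 hours 28 minutes leg 2 → 10:54 PM UTC.
Add 1 hour and 35 minutes layover in Jakarta → 12:29 AM UTC (Apr 23).
Add 12 hours 50 minutes leg 3 → 1:19 PM UTC.
Calgary is UTC−6:00, so local arrival = 1:19 PM − 6:00 = 7:19 AM on Apr 23.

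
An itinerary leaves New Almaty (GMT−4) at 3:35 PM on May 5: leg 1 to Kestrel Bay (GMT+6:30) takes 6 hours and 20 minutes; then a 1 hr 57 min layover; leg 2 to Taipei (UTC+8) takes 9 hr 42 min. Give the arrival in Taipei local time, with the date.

Convert departure to UTC: 3:35 PM + 4:00 = 7:35 PM UTC on May 5.
Add 6 hours and 20 minutes leg 1 → 1:55 AM UTC (May 6).
Add 1 hour 57 minutes layover in Kestrel Bay → 3:52 AM UTC.
Add 9 hours 42 minutes leg 2 → 1:34 PM UTC.
Taipei is UTC+8:00, so local arrival = 1:34 PM + 8:00 = 9:34 PM on May 6.

9:34 PM on May 6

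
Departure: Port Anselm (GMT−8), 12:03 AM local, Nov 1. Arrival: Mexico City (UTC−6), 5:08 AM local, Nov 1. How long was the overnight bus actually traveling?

Departure in UTC: 12:03 AM + 8:00 = 8:03 AM on Nov 1.
Arrival in UTC: 5:08 AM + 6:00 = 11:08 AM on Nov 1.
Elapsed = 11:08 AM − 8:03 AM = 3 hours 5 minutes.

3 hours 5 minutes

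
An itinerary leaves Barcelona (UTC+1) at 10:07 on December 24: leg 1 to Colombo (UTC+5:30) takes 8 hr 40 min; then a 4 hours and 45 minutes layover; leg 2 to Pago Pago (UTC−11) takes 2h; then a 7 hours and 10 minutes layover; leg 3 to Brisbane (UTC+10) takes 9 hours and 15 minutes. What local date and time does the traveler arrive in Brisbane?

02:57 on December 26

Convert departure to UTC: 10:07 − 1:00 = 09:07 UTC on Dec 24.
Add 8 hours and 40 minutes leg 1 → 17:47 UTC.
Add 4 hours 45 minutes layover in Colombo → 22:32 UTC.
Add 2 hours leg 2 → 00:32 UTC (Dec 25).
Add 7 hours 10 minutes layover in Pago Pago → 07:42 UTC.
Add 9 hours 15 minutes leg 3 → 16:57 UTC.
Brisbane is UTC+10:00, so local arrival = 16:57 + 10:00 = 02:57 on Dec 26.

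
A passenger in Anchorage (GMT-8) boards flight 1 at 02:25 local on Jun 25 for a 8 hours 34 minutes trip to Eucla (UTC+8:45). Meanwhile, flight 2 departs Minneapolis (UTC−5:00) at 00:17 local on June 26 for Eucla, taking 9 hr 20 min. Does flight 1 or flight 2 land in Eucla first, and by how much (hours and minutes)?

the first, by 19 hours 38 minutes

Flight 1 in UTC: 02:25 + 8:00 = 10:25 on Jun 25.
+8 hours 34 minutes → arrive 18:59 UTC on Jun 25.
Flight 2 in UTC: 00:17 + 5:00 = 05:17 on Jun 26.
+9 hours and 20 minutes → arrive 14:37 UTC on Jun 26.
Flight 1 lands earlier by 19 hours 38 minutes.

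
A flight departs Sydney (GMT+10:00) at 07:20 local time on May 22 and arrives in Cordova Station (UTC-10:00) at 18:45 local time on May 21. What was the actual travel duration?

Departure in UTC: 07:20 − 10:00 = 21:20 on May 21.
Arrival in UTC: 18:45 + 10:00 = 04:45 on May 22.
Elapsed = 04:45 − 21:20 (+1 day) = 7 hours 25 minutes.

7 hours 25 minutes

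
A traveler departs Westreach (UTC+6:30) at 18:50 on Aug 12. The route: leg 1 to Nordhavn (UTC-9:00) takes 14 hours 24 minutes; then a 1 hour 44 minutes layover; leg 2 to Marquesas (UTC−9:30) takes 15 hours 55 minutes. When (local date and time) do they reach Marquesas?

10:53 on August 13

Convert departure to UTC: 18:50 − 6:30 = 12:20 UTC on Aug 12.
Add 14 hours 24 minutes leg 1 → 02:44 UTC (Aug 13).
Add 1 hour and 44 minutes layover in Nordhavn → 04:28 UTC.
Add 15 hours 55 minutes leg 2 → 20:23 UTC.
Marquesas is UTC−9:30, so local arrival = 20:23 − 9:30 = 10:53 on Aug 13.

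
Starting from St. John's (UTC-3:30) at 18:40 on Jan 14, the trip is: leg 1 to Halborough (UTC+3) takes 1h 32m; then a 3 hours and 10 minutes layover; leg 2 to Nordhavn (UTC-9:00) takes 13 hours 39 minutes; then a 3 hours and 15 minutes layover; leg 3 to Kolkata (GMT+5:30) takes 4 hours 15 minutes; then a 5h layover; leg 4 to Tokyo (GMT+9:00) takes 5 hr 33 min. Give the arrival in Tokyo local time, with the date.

Convert departure to UTC: 18:40 + 3:30 = 22:10 UTC on Jan 14.
Add 1 hour 32 minutes leg 1 → 23:42 UTC.
Add 3 hours 10 minutes layover in Halborough → 02:52 UTC (Jan 15).
Add 13 hours and 39 minutes leg 2 → 16:31 UTC.
Add 3 hours 15 minutes layover in Nordhavn → 19:46 UTC.
Add 4 hours 15 minutes leg 3 → 00:01 UTC (Jan 16).
Add 5 hours layover in Kolkata → 05:01 UTC.
Add 5 hours 33 minutes leg 4 → 10:34 UTC.
Tokyo is UTC+9:00, so local arrival = 10:34 + 9:00 = 19:34 on Jan 16.

19:34 on January 16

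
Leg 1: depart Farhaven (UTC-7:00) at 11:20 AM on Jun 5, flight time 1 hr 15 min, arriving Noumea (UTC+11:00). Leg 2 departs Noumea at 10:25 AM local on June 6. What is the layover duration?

Convert departure to UTC: 11:20 AM + 7:00 = 6:20 PM UTC on Jun 5.
Add 1 hour 15 minutes flight time → 7:35 PM UTC.
Noumea is UTC+11:00, so local arrival = 7:35 PM + 11:00 = 6:35 AM on Jun 6.
Layover = 10:25 AM − 6:35 AM = 3 hours 50 minutes.

3 hours 50 minutes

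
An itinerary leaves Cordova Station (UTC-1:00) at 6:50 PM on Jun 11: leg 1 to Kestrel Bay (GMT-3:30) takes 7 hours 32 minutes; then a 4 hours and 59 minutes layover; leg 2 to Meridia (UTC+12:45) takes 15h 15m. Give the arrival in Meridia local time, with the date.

12:21 PM on Jun 13

Convert departure to UTC: 6:50 PM + 1:00 = 7:50 PM UTC on Jun 11.
Add 7 hours and 32 minutes leg 1 → 3:22 AM UTC (Jun 12).
Add 4 hours 59 minutes layover in Kestrel Bay → 8:21 AM UTC.
Add 15 hours and 15 minutes leg 2 → 11:36 PM UTC.
Meridia is UTC+12:45, so local arrival = 11:36 PM + 12:45 = 12:21 PM on Jun 13.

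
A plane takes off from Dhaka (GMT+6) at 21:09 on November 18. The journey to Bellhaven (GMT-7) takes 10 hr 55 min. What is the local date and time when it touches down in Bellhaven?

19:04 on November 18

Convert departure to UTC: 21:09 − 6:00 = 15:09 UTC on Nov 18.
Add 10 hours and 55 minutes travel time → 02:04 UTC (Nov 19).
Bellhaven is UTC−7:00, so local arrival = 02:04 − 7:00 = 19:04 on Nov 18.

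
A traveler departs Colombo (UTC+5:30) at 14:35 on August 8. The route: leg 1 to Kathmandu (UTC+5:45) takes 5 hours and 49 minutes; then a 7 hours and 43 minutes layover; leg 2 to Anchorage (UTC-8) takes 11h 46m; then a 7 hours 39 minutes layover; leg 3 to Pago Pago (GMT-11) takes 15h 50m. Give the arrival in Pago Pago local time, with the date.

Convert departure to UTC: 14:35 − 5:30 = 09:05 UTC on Aug 8.
Add 5 hours and 49 minutes leg 1 → 14:54 UTC.
Add 7 hours 43 minutes layover in Kathmandu → 22:37 UTC.
Add 11 hours and 46 minutes leg 2 → 10:23 UTC (Aug 9).
Add 7 hours and 39 minutes layover in Anchorage → 18:02 UTC.
Add 15 hours 50 minutes leg 3 → 09:52 UTC (Aug 10).
Pago Pago is UTC−11:00, so local arrival = 09:52 − 11:00 = 22:52 on Aug 9.

22:52 on Aug 9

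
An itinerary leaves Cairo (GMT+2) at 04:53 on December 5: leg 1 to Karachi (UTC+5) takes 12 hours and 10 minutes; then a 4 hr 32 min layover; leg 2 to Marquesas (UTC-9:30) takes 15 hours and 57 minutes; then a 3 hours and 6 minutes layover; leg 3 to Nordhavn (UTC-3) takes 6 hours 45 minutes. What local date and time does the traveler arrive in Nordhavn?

Convert departure to UTC: 04:53 − 2:00 = 02:53 UTC on Dec 5.
Add 12 hours 10 minutes leg 1 → 15:03 UTC.
Add 4 hours and 32 minutes layover in Karachi → 19:35 UTC.
Add 15 hours 57 minutes leg 2 → 11:32 UTC (Dec 6).
Add 3 hours and 6 minutes layover in Marquesas → 14:38 UTC.
Add 6 hours and 45 minutes leg 3 → 21:23 UTC.
Nordhavn is UTC−3:00, so local arrival = 21:23 − 3:00 = 18:23 on Dec 6.

18:23 on December 6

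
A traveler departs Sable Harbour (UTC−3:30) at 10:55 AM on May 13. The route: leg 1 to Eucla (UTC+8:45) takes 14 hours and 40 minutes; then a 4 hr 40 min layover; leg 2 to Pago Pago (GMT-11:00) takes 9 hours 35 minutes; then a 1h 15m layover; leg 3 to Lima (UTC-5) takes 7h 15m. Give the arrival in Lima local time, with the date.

Convert departure to UTC: 10:55 AM + 3:30 = 2:25 PM UTC on May 13.
Add 14 hours and 40 minutes leg 1 → 5:05 AM UTC (May 14).
Add 4 hours and 40 minutes layover in Eucla → 9:45 AM UTC.
Add 9 hours 35 minutes leg 2 → 7:20 PM UTC.
Add 1 hour 15 minutes layover in Pago Pago → 8:35 PM UTC.
Add 7 hours and 15 minutes leg 3 → 3:50 AM UTC (May 15).
Lima is UTC−5:00, so local arrival = 3:50 AM − 5:00 = 10:50 PM on May 14.

10:50 PM on May 14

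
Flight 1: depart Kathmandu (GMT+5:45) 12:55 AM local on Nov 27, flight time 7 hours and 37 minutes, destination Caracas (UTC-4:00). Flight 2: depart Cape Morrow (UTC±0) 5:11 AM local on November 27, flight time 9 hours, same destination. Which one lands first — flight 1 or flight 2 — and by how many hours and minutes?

the first, by 11 hours 24 minutes

Flight 1 in UTC: 12:55 AM − 5:45 = 7:10 PM on Nov 26.
+7 hours and 37 minutes → arrive 2:47 AM UTC on Nov 27.
Flight 2 departs at 5:11 AM UTC (Nov 27).
+9 hours → arrive 2:11 PM UTC on Nov 27.
Flight 1 lands earlier by 11 hours 24 minutes.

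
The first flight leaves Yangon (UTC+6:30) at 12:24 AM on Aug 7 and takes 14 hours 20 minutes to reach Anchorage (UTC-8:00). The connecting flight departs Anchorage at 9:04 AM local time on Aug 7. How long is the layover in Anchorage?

8 hours 50 minutes

Convert departure to UTC: 12:24 AM − 6:30 = 5:54 PM UTC on Aug 6.
Add 14 hours and 20 minutes flight time → 8:14 AM UTC (Aug 7).
Anchorage is UTC−8:00, so local arrival = 8:14 AM − 8:00 = 12:14 AM on Aug 7.
Layover = 9:04 AM − 12:14 AM = 8 hours 50 minutes.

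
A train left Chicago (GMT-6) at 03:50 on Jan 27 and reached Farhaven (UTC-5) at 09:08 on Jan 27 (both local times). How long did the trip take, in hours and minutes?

Departure in UTC: 03:50 + 6:00 = 09:50 on Jan 27.
Arrival in UTC: 09:08 + 5:00 = 14:08 on Jan 27.
Elapsed = 14:08 − 09:50 = 4 hours 18 minutes.

4 hours 18 minutes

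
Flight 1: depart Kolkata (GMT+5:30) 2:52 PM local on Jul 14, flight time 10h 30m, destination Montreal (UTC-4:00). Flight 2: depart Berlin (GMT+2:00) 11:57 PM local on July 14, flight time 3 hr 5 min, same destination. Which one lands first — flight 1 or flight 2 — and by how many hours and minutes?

Flight 1 in UTC: 2:52 PM − 5:30 = 9:22 AM on Jul 14.
+10 hours and 30 minutes → arrive 7:52 PM UTC on Jul 14.
Flight 2 in UTC: 11:57 PM − 2:00 = 9:57 PM on Jul 14.
+3 hours and 5 minutes → arrive 1:02 AM UTC on Jul 15.
Flight 1 lands earlier by 5 hours 10 minutes.

the first, by 5 hours 10 minutes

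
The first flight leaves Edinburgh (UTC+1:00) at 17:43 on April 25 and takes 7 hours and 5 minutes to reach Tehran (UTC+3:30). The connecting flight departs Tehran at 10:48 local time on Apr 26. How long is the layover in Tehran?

Convert departure to UTC: 17:43 − 1:00 = 16:43 UTC on Apr 25.
Add 7 hours and 5 minutes flight time → 23:48 UTC.
Tehran is UTC+3:30, so local arrival = 23:48 + 3:30 = 03:18 on Apr 26.
Layover = 10:48 − 03:18 = 7 hours 30 minutes.

7 hours 30 minutes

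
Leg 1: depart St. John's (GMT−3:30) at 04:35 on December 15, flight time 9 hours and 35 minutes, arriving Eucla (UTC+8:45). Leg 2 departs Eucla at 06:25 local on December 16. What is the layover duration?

4 hours

Convert departure to UTC: 04:35 + 3:30 = 08:05 UTC on Dec 15.
Add 9 hours and 35 minutes flight time → 17:40 UTC.
Eucla is UTC+8:45, so local arrival = 17:40 + 8:45 = 02:25 on Dec 16.
Layover = 06:25 − 02:25 = 4 hours.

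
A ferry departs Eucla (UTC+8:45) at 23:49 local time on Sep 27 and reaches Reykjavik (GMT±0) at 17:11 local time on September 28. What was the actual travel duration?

26 hours 7 minutes

Departure in UTC: 23:49 − 8:45 = 15:04 on Sep 27.
Arrival is already UTC: 17:11 on Sep 28.
Elapsed = 17:11 − 15:04 (+1 day) = 26 hours 7 minutes.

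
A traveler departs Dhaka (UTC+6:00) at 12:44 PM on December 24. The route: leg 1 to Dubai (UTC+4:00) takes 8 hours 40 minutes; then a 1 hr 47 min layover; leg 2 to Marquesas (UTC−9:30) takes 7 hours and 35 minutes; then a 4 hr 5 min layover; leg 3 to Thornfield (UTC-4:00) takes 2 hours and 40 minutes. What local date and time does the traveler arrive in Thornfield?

3:31 AM on Dec 25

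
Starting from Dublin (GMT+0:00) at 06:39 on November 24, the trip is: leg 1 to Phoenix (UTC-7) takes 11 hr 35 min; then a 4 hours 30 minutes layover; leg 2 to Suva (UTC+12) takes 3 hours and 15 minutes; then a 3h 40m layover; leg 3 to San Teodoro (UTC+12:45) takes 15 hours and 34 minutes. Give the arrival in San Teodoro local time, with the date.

09:58 on November 26

Dublin is at UTC+0, so departure is already 06:39 UTC on Nov 24.
Add 11 hours and 35 minutes leg 1 → 18:14 UTC.
Add 4 hours 30 minutes layover in Phoenix → 22:44 UTC.
Add 3 hours 15 minutes leg 2 → 01:59 UTC (Nov 25).
Add 3 hours and 40 minutes layover in Suva → 05:39 UTC.
Add 15 hours and 34 minutes leg 3 → 21:13 UTC.
San Teodoro is UTC+12:45, so local arrival = 21:13 + 12:45 = 09:58 on Nov 26.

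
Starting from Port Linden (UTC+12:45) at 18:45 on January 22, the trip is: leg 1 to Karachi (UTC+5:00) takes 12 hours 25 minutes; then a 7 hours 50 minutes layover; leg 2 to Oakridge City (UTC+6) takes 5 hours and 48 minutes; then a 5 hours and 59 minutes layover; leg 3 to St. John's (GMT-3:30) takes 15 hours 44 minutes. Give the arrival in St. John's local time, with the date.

Convert departure to UTC: 18:45 − 12:45 = 06:00 UTC on Jan 22.
Add 12 hours 25 minutes leg 1 → 18:25 UTC.
Add 7 hours 50 minutes layover in Karachi → 02:15 UTC (Jan 23).
Add 5 hours 48 minutes leg 2 → 08:03 UTC.
Add 5 hours 59 minutes layover in Oakridge City → 14:02 UTC.
Add 15 hours and 44 minutes leg 3 → 05:46 UTC (Jan 24).
St. John's is UTC−3:30, so local arrival = 05:46 − 3:30 = 02:16 on Jan 24.

02:16 on Jan 24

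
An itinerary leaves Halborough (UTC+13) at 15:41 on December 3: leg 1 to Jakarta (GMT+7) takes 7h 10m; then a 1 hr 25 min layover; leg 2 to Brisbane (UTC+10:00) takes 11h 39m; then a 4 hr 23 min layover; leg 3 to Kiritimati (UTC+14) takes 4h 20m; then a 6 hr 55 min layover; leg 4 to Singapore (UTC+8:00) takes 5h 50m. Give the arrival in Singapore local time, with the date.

Convert departure to UTC: 15:41 − 13:00 = 02:41 UTC on Dec 3.
Add 7 hours and 10 minutes leg 1 → 09:51 UTC.
Add 1 hour and 25 minutes layover in Jakarta → 11:16 UTC.
Add 11 hours and 39 minutes leg 2 → 22:55 UTC.
Add 4 hours and 23 minutes layover in Brisbane → 03:18 UTC (Dec 4).
Add 4 hours 20 minutes leg 3 → 07:38 UTC.
Add 6 hours and 55 minutes layover in Kiritimati → 14:33 UTC.
Add 5 hours 50 minutes leg 4 → 20:23 UTC.
Singapore is UTC+8:00, so local arrival = 20:23 + 8:00 = 04:23 on Dec 5.

04:23 on December 5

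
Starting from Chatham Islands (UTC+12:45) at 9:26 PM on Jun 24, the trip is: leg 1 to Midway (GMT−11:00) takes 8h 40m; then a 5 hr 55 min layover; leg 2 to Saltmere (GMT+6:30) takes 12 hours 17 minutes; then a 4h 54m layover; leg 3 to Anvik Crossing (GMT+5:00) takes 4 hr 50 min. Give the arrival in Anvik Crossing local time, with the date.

2:17 AM on Jun 26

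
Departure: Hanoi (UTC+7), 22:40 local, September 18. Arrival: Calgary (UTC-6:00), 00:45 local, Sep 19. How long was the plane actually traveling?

Calgary is 13:00 behind Hanoi.
Clock-face elapsed time (ignoring zones) is 2 hours 5 minutes.
Actual elapsed = 2 hours 5 minutes + 13:00 = 15 hours 5 minutes.

15 hours 5 minutes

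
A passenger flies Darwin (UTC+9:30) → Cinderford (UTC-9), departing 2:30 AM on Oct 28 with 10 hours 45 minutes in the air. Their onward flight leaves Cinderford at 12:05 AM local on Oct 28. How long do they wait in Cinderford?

5 hours 20 minutes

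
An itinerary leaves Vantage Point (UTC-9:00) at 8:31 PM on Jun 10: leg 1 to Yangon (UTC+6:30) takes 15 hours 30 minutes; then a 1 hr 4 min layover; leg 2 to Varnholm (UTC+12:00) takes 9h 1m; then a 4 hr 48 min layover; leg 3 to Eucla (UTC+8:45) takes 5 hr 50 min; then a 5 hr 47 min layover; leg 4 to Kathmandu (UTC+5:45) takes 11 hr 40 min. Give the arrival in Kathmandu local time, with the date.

4:56 PM on June 13

Convert departure to UTC: 8:31 PM + 9:00 = 5:31 AM UTC on Jun 11.
Add 15 hours and 30 minutes leg 1 → 9:01 PM UTC.
Add 1 hour and 4 minutes layover in Yangon → 10:05 PM UTC.
Add 9 hours and 1 minute leg 2 → 7:06 AM UTC (Jun 12).
Add 4 hours and 48 minutes layover in Varnholm → 11:54 AM UTC.
Add 5 hours 50 minutes leg 3 → 5:44 PM UTC.
Add 5 hours 47 minutes layover in Eucla → 11:31 PM UTC.
Add 11 hours 40 minutes leg 4 → 11:11 AM UTC (Jun 13).
Kathmandu is UTC+5:45, so local arrival = 11:11 AM + 5:45 = 4:56 PM on Jun 13.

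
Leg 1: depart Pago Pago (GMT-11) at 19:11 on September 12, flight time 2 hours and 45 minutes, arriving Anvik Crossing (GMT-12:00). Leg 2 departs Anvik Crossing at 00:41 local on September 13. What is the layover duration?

3 hours 45 minutes

Convert departure to UTC: 19:11 + 11:00 = 06:11 UTC on Sep 13.
Add 2 hours 45 minutes flight time → 08:56 UTC.
Anvik Crossing is UTC−12:00, so local arrival = 08:56 − 12:00 = 20:56 on Sep 12.
Layover = 00:41 − 20:56 (+1 day) = 3 hours 45 minutes.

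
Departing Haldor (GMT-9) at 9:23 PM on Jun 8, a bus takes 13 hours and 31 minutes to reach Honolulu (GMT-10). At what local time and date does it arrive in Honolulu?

Convert departure to UTC: 9:23 PM + 9:00 = 6:23 AM UTC on Jun 9.
Add 13 hours 31 minutes travel time → 7:54 PM UTC.
Honolulu is UTC−10:00, so local arrival = 7:54 PM − 10:00 = 9:54 AM on Jun 9.

9:54 AM on Jun 9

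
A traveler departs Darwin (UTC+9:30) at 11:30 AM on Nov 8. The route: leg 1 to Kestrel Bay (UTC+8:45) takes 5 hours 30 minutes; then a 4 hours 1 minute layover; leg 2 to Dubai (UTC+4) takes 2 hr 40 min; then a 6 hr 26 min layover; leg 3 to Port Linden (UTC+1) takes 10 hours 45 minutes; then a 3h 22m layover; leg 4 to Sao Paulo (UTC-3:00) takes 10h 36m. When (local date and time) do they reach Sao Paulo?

Convert departure to UTC: 11:30 AM − 9:30 = 2:00 AM UTC on Nov 8.
Add 5 hours 30 minutes leg 1 → 7:30 AM UTC.
Add 4 hours 1 minute layover in Kestrel Bay → 11:31 AM UTC.
Add 2 hours 40 minutes leg 2 → 2:11 PM UTC.
Add 6 hours 26 minutes layover in Dubai → 8:37 PM UTC.
Add 10 hours and 45 minutes leg 3 → 7:22 AM UTC (Nov 9).
Add 3 hours 22 minutes layover in Port Linden → 10:44 AM UTC.
Add 10 hours 36 minutes leg 4 → 9:20 PM UTC.
Sao Paulo is UTC−3:00, so local arrival = 9:20 PM − 3:00 = 6:20 PM on Nov 9.

6:20 PM on November 9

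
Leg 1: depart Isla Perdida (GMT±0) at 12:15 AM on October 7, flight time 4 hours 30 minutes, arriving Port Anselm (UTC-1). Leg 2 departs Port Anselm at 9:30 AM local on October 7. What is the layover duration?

5 hours 45 minutes

Isla Perdida is at UTC+0, so departure is already 12:15 AM UTC on Oct 7.
Add 4 hours and 30 minutes flight time → 4:45 AM UTC.
Port Anselm is UTC−1:00, so local arrival = 4:45 AM − 1:00 = 3:45 AM on Oct 7.
Layover = 9:30 AM − 3:45 AM = 5 hours 45 minutes.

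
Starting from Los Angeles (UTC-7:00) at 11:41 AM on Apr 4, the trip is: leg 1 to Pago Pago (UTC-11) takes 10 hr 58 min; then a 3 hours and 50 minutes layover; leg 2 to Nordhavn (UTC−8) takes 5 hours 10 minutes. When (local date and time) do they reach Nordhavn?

Convert departure to UTC: 11:41 AM + 7:00 = 6:41 PM UTC on Apr 4.
Add 10 hours 58 minutes leg 1 → 5:39 AM UTC (Apr 5).
Add 3 hours and 50 minutes layover in Pago Pago → 9:29 AM UTC.
Add 5 hours 10 minutes leg 2 → 2:39 PM UTC.
Nordhavn is UTC−8:00, so local arrival = 2:39 PM − 8:00 = 6:39 AM on Apr 5.

6:39 AM on Apr 5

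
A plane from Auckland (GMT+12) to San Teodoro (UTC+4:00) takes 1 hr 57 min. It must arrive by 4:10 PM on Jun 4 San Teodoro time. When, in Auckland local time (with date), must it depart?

Target arrival in UTC: 4:10 PM − 4:00 = 12:10 PM on Jun 4.
Subtract 1 hour 57 minutes → departure 10:13 AM UTC on Jun 4.
Auckland is UTC+12:00: 10:13 AM + 12:00 = 10:13 PM on Jun 4.

10:13 PM on June 4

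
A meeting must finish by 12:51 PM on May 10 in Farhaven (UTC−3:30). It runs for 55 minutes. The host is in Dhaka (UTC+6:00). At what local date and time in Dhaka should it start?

Target end time in UTC: 12:51 PM + 3:30 = 4:21 PM on May 10.
Subtract 55 minutes → start 3:26 PM UTC on May 10.
Dhaka is UTC+6:00: 3:26 PM + 6:00 = 9:26 PM on May 10.

9:26 PM on May 10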